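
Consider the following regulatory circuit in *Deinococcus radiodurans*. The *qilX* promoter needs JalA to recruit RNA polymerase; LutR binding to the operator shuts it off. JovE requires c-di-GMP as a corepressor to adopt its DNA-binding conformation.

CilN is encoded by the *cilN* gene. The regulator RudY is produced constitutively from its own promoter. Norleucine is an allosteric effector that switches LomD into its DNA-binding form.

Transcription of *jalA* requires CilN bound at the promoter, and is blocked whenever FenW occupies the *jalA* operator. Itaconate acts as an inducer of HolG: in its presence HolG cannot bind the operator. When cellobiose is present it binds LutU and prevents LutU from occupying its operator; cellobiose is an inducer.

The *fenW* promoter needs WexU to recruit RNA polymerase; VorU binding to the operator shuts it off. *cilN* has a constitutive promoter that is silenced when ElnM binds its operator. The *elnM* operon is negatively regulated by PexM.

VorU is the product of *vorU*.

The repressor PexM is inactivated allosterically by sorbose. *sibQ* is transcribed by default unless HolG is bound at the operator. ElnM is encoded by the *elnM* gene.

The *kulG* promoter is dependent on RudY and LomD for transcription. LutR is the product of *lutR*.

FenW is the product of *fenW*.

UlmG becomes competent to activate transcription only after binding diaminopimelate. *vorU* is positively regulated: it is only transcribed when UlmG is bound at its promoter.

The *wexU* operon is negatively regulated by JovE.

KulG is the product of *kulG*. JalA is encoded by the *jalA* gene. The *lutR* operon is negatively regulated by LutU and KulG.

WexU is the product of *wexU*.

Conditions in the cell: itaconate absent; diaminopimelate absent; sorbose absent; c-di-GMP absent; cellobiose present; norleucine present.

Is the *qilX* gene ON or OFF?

Cellobiose is present, so LutU is inactive.
RudY is produced constitutively and is active.
Norleucine is present, so LomD is active.
No repressor is bound and RudY and LomD are active, so *kulG* is transcribed.
So KulG is produced and active.
With repressor KulG bound, *lutR* is not transcribed.
So LutR is not produced.
c-di-GMP is absent, so JovE is inactive.
With no repressor bound, *wexU* is transcribed.
So WexU is produced and active.
Diaminopimelate is absent, so UlmG is inactive.
Required activator UlmG is absent, so *vorU* is not transcribed.
So VorU is not produced.
No repressor is bound and WexU is active, so *fenW* is transcribed.
So FenW is produced and active.
Sorbose is absent, so PexM is active.
With repressor PexM bound, *elnM* is not transcribed.
So ElnM is not produced.
With no repressor bound, *cilN* is transcribed.
So CilN is produced and active.
With repressor FenW bound, *jalA* is not transcribed.
So JalA is not produced.
Required activator JalA is absent, so *qilX* is not transcribed.

OFF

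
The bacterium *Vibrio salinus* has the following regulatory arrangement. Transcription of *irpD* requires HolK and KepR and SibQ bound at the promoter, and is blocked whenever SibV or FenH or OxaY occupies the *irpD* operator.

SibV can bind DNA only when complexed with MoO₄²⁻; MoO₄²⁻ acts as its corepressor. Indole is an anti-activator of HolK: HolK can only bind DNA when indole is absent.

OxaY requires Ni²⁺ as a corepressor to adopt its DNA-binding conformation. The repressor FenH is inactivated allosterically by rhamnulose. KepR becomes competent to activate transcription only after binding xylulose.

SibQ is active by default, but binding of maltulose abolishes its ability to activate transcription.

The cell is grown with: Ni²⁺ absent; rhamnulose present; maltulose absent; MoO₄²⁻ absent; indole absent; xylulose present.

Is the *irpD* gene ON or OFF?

ON

Indole is absent, so HolK is active.
Xylulose is present, so KepR is active.
MoO₄²⁻ is absent, so SibV is inactive.
Rhamnulose is present, so FenH is inactive.
Maltulose is absent, so SibQ is active.
Ni²⁺ is absent, so OxaY is inactive.
No repressor is bound and HolK and KepR and SibQ are active, so *irpD* is transcribed.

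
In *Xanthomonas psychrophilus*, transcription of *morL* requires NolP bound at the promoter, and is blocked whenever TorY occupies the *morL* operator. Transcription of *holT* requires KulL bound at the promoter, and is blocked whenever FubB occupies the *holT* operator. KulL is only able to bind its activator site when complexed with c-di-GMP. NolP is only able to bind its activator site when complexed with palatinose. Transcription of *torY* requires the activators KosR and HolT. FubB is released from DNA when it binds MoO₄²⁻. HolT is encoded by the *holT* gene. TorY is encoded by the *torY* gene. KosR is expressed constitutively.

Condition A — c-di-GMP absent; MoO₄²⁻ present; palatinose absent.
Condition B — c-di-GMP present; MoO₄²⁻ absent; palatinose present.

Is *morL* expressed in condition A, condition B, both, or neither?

B only

Condition A:
KosR is produced constitutively and is active.
c-di-GMP is absent, so KulL is inactive.
MoO₄²⁻ is present, so FubB is inactive.
Required activator KulL is absent, so *holT* is not transcribed.
So HolT is not produced.
Required activator HolT is absent, so *torY* is not transcribed.
So TorY is not produced.
Palatinose is absent, so NolP is inactive.
Required activator NolP is absent, so *morL* is not transcribed.
→ *morL* is OFF in A.
Condition B:
KosR is produced constitutively and is active.
c-di-GMP is present, so KulL is active.
MoO₄²⁻ is absent, so FubB is active.
With repressor FubB bound, *holT* is not transcribed.
So HolT is not produced.
Required activator HolT is absent, so *torY* is not transcribed.
So TorY is not produced.
Palatinose is present, so NolP is active.
No repressor is bound and NolP is active, so *morL* is transcribed.
→ *morL* is ON in B.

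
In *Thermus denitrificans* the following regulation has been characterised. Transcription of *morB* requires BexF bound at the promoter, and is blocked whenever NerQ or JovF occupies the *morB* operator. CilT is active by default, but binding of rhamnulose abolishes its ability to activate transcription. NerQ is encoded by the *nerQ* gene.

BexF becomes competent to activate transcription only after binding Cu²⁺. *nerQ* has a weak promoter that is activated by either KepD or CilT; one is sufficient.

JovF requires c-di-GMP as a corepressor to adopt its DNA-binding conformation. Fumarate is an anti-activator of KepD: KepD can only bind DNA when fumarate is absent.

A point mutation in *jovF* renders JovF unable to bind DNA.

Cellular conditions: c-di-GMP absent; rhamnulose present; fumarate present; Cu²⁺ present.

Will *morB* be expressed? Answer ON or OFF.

ON

Fumarate is present, so KepD is inactive.
Rhamnulose is present, so CilT is inactive.
No activator is available at the *nerQ* promoter, so *nerQ* is not transcribed.
So NerQ is not produced.
JovF is non-functional in this strain, so it has no effect.
Cu²⁺ is present, so BexF is active.
No repressor is bound and BexF is active, so *morB* is transcribed.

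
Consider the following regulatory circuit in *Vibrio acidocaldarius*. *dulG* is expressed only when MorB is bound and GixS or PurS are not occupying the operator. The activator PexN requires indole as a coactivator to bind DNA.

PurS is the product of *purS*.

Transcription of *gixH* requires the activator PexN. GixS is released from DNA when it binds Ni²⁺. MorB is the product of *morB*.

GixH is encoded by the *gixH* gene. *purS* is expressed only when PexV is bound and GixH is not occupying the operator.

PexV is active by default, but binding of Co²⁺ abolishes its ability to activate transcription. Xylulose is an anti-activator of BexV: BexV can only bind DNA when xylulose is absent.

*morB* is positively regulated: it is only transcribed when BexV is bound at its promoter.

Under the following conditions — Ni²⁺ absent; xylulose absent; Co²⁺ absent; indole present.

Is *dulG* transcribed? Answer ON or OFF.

Ni²⁺ is absent, so GixS is active.
Xylulose is absent, so BexV is active.
No repressor is bound and BexV is active, so *morB* is transcribed.
So MorB is produced and active.
Co²⁺ is absent, so PexV is active.
Indole is present, so PexN is active.
No repressor is bound and PexN is active, so *gixH* is transcribed.
So GixH is produced and active.
With repressor GixH bound, *purS* is not transcribed.
So PurS is not produced.
With repressor GixS bound, *dulG* is not transcribed.

OFF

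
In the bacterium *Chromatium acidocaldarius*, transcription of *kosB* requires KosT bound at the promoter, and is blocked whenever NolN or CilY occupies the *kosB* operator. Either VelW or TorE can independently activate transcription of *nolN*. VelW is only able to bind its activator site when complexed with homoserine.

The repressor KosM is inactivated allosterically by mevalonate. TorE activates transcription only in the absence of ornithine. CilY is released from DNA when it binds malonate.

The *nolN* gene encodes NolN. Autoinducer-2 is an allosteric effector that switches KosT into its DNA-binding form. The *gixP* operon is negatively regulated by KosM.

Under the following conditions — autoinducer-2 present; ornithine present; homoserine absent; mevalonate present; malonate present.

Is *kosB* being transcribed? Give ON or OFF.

ON

Homoserine is absent, so VelW is inactive.
Ornithine is present, so TorE is inactive.
No activator is available at the *nolN* promoter, so *nolN* is not transcribed.
So NolN is not produced.
Autoinducer-2 is present, so KosT is active.
Malonate is present, so CilY is inactive.
No repressor is bound and KosT is active, so *kosB* is transcribed.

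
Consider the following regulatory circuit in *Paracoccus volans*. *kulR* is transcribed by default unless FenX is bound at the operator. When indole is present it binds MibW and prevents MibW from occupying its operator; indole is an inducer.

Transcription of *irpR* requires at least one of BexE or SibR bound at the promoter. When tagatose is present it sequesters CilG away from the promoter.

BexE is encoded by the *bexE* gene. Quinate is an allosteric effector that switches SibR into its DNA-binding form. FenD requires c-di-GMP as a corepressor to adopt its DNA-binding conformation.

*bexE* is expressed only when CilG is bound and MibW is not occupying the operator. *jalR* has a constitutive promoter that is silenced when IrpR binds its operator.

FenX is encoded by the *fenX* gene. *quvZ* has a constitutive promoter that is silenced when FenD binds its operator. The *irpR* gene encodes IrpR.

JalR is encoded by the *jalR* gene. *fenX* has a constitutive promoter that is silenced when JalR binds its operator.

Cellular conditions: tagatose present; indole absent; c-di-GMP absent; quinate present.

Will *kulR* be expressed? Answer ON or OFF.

Tagatose is present, so CilG is inactive.
Indole is absent, so MibW is active.
With repressor MibW bound, *bexE* is not transcribed.
So BexE is not produced.
Quinate is present, so SibR is active.
Activator SibR is present, so *irpR* is transcribed.
So IrpR is produced and active.
With repressor IrpR bound, *jalR* is not transcribed.
So JalR is not produced.
With no repressor bound, *fenX* is transcribed.
So FenX is produced and active.
With repressor FenX bound, *kulR* is not transcribed.

OFF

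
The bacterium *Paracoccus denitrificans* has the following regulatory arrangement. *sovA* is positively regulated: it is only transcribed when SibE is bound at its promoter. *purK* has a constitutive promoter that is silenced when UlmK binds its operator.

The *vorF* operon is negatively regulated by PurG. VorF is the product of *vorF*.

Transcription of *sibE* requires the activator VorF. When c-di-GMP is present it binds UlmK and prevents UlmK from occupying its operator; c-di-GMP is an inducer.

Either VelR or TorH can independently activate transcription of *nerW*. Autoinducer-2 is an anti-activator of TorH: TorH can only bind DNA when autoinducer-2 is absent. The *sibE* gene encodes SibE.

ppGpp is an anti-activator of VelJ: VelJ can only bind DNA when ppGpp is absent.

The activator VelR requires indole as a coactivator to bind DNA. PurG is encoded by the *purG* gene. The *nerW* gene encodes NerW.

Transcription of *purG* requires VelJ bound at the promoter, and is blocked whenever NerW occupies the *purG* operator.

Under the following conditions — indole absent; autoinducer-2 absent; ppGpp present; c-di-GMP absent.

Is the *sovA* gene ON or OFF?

ON

Indole is absent, so VelR is inactive.
Autoinducer-2 is absent, so TorH is active.
Activator TorH is present, so *nerW* is transcribed.
So NerW is produced and active.
ppGpp is present, so VelJ is inactive.
With repressor NerW bound, *purG* is not transcribed.
So PurG is not produced.
With no repressor bound, *vorF* is transcribed.
So VorF is produced and active.
No repressor is bound and VorF is active, so *sibE* is transcribed.
So SibE is produced and active.
No repressor is bound and SibE is active, so *sovA* is transcribed.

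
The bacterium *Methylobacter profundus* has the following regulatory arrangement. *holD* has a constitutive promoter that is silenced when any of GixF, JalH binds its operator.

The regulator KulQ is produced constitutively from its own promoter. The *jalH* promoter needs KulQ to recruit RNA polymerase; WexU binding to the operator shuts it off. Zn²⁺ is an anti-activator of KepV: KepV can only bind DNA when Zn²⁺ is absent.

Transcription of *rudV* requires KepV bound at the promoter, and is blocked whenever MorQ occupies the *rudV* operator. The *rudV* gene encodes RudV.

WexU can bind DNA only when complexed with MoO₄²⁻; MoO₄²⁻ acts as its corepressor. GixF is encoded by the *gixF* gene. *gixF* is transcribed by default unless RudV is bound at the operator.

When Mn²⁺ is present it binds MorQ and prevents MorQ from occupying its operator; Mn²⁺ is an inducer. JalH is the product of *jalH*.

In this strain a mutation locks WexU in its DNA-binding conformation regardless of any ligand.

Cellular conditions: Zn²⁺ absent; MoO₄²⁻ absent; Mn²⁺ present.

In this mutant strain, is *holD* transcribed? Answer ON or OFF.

Mn²⁺ is present, so MorQ is inactive.
Zn²⁺ is absent, so KepV is active.
No repressor is bound and KepV is active, so *rudV* is transcribed.
So RudV is produced and active.
With repressor RudV bound, *gixF* is not transcribed.
So GixF is not produced.
KulQ is produced constitutively and is active.
WexU is constitutively active in this strain.
With repressor WexU bound, *jalH* is not transcribed.
So JalH is not produced.
With no repressor bound, *holD* is transcribed.

ON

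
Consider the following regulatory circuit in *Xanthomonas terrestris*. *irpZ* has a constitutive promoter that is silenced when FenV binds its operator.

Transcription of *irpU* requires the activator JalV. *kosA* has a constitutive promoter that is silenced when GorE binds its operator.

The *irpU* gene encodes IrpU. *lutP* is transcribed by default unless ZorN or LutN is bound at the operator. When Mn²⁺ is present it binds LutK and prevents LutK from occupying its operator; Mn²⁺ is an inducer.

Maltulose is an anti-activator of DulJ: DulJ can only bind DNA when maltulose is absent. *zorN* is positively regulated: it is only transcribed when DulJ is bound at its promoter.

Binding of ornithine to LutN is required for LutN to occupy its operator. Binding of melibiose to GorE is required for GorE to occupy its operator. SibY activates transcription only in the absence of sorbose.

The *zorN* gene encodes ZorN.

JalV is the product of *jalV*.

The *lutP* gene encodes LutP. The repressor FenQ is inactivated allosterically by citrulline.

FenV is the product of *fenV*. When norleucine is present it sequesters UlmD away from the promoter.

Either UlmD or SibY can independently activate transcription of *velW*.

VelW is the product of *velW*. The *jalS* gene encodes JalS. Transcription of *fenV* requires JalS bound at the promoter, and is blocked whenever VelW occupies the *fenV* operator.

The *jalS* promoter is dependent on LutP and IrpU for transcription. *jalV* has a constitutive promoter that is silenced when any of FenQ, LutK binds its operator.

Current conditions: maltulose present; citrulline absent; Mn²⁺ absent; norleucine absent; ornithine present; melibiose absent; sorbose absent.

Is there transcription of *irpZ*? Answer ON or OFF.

Maltulose is present, so DulJ is inactive.
Required activator DulJ is absent, so *zorN* is not transcribed.
So ZorN is not produced.
Ornithine is present, so LutN is active.
With repressor LutN bound, *lutP* is not transcribed.
So LutP is not produced.
Citrulline is absent, so FenQ is active.
Mn²⁺ is absent, so LutK is active.
With repressor FenQ bound, *jalV* is not transcribed.
So JalV is not produced.
Required activator JalV is absent, so *irpU* is not transcribed.
So IrpU is not produced.
Required activator LutP is absent, so *jalS* is not transcribed.
So JalS is not produced.
Norleucine is absent, so UlmD is active.
Sorbose is absent, so SibY is active.
Activator UlmD is present, so *velW* is transcribed.
So VelW is produced and active.
With repressor VelW bound, *fenV* is not transcribed.
So FenV is not produced.
With no repressor bound, *irpZ* is transcribed.

ON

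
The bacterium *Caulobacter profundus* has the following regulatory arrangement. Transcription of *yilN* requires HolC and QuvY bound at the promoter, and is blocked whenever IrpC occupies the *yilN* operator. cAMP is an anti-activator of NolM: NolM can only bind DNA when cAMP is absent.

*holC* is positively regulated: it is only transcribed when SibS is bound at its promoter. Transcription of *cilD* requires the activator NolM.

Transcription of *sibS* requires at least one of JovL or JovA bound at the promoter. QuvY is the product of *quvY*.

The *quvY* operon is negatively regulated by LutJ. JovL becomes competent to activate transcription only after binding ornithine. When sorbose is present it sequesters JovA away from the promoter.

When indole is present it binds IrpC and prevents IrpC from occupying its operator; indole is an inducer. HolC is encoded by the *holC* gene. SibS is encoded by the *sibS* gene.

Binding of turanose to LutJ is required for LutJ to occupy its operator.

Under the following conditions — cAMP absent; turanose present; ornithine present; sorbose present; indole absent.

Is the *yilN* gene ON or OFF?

Ornithine is present, so JovL is active.
Sorbose is present, so JovA is inactive.
Activator JovL is present, so *sibS* is transcribed.
So SibS is produced and active.
No repressor is bound and SibS is active, so *holC* is transcribed.
So HolC is produced and active.
Turanose is present, so LutJ is active.
With repressor LutJ bound, *quvY* is not transcribed.
So QuvY is not produced.
Indole is absent, so IrpC is active.
With repressor IrpC bound, *yilN* is not transcribed.

OFF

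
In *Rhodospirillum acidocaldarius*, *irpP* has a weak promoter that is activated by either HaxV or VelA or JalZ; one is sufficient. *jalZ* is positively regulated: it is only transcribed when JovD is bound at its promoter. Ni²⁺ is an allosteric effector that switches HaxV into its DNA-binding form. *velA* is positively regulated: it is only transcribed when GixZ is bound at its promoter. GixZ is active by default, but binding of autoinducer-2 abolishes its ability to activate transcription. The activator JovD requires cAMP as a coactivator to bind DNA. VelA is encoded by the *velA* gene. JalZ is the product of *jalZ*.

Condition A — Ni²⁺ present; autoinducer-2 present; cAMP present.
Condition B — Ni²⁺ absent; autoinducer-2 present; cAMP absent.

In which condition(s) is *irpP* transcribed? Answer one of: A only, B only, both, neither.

A only

Condition A:
Ni²⁺ is present, so HaxV is active.
Autoinducer-2 is present, so GixZ is inactive.
Required activator GixZ is absent, so *velA* is not transcribed.
So VelA is not produced.
cAMP is present, so JovD is active.
No repressor is bound and JovD is active, so *jalZ* is transcribed.
So JalZ is produced and active.
Activator HaxV is present, so *irpP* is transcribed.
→ *irpP* is ON in A.
Condition B:
Ni²⁺ is absent, so HaxV is inactive.
Autoinducer-2 is present, so GixZ is inactive.
Required activator GixZ is absent, so *velA* is not transcribed.
So VelA is not produced.
cAMP is absent, so JovD is inactive.
Required activator JovD is absent, so *jalZ* is not transcribed.
So JalZ is not produced.
No activator is available at the *irpP* promoter, so *irpP* is not transcribed.
→ *irpP* is OFF in B.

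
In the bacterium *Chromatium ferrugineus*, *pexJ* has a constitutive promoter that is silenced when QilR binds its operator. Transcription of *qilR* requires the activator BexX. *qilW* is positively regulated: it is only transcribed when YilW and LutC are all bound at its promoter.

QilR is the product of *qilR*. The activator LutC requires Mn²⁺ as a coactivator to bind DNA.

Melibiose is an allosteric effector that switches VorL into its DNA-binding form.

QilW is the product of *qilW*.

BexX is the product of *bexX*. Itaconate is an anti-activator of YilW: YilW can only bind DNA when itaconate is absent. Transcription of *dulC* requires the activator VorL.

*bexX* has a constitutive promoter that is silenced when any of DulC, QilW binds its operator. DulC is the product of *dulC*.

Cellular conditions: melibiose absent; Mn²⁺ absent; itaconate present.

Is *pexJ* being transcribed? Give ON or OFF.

OFF

Melibiose is absent, so VorL is inactive.
Required activator VorL is absent, so *dulC* is not transcribed.
So DulC is not produced.
Itaconate is present, so YilW is inactive.
Mn²⁺ is absent, so LutC is inactive.
Required activator YilW is absent, so *qilW* is not transcribed.
So QilW is not produced.
With no repressor bound, *bexX* is transcribed.
So BexX is produced and active.
No repressor is bound and BexX is active, so *qilR* is transcribed.
So QilR is produced and active.
With repressor QilR bound, *pexJ* is not transcribed.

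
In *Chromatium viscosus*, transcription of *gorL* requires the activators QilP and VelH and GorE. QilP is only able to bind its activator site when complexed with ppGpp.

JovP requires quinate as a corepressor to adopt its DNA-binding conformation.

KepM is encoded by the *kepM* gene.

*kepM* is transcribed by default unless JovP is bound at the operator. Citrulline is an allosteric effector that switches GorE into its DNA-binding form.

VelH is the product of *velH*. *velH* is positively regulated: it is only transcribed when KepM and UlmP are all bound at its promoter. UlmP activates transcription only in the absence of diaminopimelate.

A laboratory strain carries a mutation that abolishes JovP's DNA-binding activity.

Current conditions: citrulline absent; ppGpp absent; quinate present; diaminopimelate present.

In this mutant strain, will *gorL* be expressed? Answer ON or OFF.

ppGpp is absent, so QilP is inactive.
JovP is non-functional in this strain, so it has no effect.
With no repressor bound, *kepM* is transcribed.
So KepM is produced and active.
Diaminopimelate is present, so UlmP is inactive.
Required activator UlmP is absent, so *velH* is not transcribed.
So VelH is not produced.
Citrulline is absent, so GorE is inactive.
Required activator QilP is absent, so *gorL* is not transcribed.

OFF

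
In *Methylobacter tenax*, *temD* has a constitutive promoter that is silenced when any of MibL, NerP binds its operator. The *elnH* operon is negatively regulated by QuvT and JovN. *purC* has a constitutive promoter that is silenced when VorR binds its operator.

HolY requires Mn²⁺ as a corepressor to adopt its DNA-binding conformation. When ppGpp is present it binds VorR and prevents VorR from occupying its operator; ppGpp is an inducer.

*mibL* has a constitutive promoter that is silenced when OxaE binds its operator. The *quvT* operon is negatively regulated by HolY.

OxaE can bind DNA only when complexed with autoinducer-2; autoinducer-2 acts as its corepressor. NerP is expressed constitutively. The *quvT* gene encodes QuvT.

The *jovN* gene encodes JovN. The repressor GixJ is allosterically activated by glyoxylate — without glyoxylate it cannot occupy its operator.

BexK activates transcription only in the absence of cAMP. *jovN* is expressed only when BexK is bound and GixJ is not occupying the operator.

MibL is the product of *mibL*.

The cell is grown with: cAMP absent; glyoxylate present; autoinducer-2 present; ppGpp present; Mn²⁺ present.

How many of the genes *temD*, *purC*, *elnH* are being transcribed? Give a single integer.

2

Autoinducer-2 is present, so OxaE is active.
With repressor OxaE bound, *mibL* is not transcribed.
So MibL is not produced.
NerP is produced constitutively and is active.
With repressor NerP bound, *temD* is not transcribed.
→ *temD* is OFF.
ppGpp is present, so VorR is inactive.
With no repressor bound, *purC* is transcribed.
→ *purC* is ON.
Mn²⁺ is present, so HolY is active.
With repressor HolY bound, *quvT* is not transcribed.
So QuvT is not produced.
cAMP is absent, so BexK is active.
Glyoxylate is present, so GixJ is active.
With repressor GixJ bound, *jovN* is not transcribed.
So JovN is not produced.
With no repressor bound, *elnH* is transcribed.
→ *elnH* is ON.
2 of the 3 genes are transcribed.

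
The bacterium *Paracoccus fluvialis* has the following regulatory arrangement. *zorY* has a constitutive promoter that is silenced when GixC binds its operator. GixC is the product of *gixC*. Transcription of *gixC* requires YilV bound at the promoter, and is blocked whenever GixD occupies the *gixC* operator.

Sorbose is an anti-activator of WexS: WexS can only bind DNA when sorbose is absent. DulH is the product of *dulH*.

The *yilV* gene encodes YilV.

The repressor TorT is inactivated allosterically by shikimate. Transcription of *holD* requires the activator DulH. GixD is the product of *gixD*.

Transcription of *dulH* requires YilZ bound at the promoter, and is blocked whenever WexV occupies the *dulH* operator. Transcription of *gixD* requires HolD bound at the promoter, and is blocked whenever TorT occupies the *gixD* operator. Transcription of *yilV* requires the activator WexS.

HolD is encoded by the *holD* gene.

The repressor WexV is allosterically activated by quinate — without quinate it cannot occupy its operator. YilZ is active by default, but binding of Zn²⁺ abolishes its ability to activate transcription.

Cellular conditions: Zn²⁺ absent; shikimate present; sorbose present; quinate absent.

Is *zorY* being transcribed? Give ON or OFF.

ON

Quinate is absent, so WexV is inactive.
Zn²⁺ is absent, so YilZ is active.
No repressor is bound and YilZ is active, so *dulH* is transcribed.
So DulH is produced and active.
No repressor is bound and DulH is active, so *holD* is transcribed.
So HolD is produced and active.
Shikimate is present, so TorT is inactive.
No repressor is bound and HolD is active, so *gixD* is transcribed.
So GixD is produced and active.
Sorbose is present, so WexS is inactive.
Required activator WexS is absent, so *yilV* is not transcribed.
So YilV is not produced.
With repressor GixD bound, *gixC* is not transcribed.
So GixC is not produced.
With no repressor bound, *zorY* is transcribed.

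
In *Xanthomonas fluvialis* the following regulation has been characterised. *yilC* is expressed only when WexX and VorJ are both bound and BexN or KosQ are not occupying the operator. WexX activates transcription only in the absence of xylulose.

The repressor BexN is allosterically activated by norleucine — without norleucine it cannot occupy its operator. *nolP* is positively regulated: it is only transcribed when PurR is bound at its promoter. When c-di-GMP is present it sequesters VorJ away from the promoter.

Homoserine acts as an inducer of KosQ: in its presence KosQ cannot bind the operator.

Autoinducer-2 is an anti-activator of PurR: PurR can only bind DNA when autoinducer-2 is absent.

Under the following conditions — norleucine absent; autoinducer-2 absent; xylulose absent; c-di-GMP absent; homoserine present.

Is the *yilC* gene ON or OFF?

ON

Xylulose is absent, so WexX is active.
Norleucine is absent, so BexN is inactive.
c-di-GMP is absent, so VorJ is active.
Homoserine is present, so KosQ is inactive.
No repressor is bound and WexX and VorJ are active, so *yilC* is transcribed.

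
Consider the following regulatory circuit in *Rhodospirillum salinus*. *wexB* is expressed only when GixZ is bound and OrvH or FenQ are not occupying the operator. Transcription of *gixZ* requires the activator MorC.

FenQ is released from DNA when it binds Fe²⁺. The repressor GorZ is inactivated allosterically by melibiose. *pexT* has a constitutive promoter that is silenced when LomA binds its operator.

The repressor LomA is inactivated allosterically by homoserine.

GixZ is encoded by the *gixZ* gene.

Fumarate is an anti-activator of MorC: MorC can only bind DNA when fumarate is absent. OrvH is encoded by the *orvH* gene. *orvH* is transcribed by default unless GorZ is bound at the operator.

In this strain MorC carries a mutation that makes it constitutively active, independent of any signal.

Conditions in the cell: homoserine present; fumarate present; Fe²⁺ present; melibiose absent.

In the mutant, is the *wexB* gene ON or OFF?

ON

MorC is constitutively active in this strain.
No repressor is bound and MorC is active, so *gixZ* is transcribed.
So GixZ is produced and active.
Melibiose is absent, so GorZ is active.
With repressor GorZ bound, *orvH* is not transcribed.
So OrvH is not produced.
Fe²⁺ is present, so FenQ is inactive.
No repressor is bound and GixZ is active, so *wexB* is transcribed.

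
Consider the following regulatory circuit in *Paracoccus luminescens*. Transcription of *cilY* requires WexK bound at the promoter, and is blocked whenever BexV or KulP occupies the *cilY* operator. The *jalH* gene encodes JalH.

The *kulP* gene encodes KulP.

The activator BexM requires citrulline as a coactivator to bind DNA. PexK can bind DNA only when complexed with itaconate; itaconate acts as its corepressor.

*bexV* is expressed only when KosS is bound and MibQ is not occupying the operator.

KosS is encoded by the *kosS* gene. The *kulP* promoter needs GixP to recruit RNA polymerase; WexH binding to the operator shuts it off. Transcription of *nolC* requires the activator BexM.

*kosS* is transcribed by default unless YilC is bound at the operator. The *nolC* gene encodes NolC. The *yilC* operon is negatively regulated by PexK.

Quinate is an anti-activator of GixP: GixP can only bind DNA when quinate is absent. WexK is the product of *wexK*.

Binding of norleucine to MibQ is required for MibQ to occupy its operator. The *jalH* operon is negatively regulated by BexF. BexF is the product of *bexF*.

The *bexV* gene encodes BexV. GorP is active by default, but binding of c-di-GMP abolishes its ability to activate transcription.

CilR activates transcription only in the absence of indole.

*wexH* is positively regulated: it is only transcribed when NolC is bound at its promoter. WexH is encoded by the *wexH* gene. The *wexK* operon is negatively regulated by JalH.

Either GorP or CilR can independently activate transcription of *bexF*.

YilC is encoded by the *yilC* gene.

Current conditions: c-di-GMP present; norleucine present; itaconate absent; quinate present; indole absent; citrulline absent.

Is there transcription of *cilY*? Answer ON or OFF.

ON

Itaconate is absent, so PexK is inactive.
With no repressor bound, *yilC* is transcribed.
So YilC is produced and active.
With repressor YilC bound, *kosS* is not transcribed.
So KosS is not produced.
Norleucine is present, so MibQ is active.
With repressor MibQ bound, *bexV* is not transcribed.
So BexV is not produced.
Citrulline is absent, so BexM is inactive.
Required activator BexM is absent, so *nolC* is not transcribed.
So NolC is not produced.
Required activator NolC is absent, so *wexH* is not transcribed.
So WexH is not produced.
Quinate is present, so GixP is inactive.
Required activator GixP is absent, so *kulP* is not transcribed.
So KulP is not produced.
c-di-GMP is present, so GorP is inactive.
Indole is absent, so CilR is active.
Activator CilR is present, so *bexF* is transcribed.
So BexF is produced and active.
With repressor BexF bound, *jalH* is not transcribed.
So JalH is not produced.
With no repressor bound, *wexK* is transcribed.
So WexK is produced and active.
No repressor is bound and WexK is active, so *cilY* is transcribed.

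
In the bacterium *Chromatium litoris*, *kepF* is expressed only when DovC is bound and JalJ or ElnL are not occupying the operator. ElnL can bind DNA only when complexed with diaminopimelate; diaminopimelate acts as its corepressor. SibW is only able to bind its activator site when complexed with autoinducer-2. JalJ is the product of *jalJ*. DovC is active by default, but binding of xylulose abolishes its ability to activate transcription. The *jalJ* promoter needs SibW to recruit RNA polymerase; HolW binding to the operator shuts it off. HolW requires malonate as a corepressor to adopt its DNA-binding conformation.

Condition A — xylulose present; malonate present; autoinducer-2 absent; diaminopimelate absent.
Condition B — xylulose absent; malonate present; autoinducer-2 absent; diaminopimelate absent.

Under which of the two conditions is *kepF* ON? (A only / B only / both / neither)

B only

Condition A:
Xylulose is present, so DovC is inactive.
Malonate is present, so HolW is active.
Autoinducer-2 is absent, so SibW is inactive.
With repressor HolW bound, *jalJ* is not transcribed.
So JalJ is not produced.
Diaminopimelate is absent, so ElnL is inactive.
Required activator DovC is absent, so *kepF* is not transcribed.
→ *kepF* is OFF in A.
Condition B:
Xylulose is absent, so DovC is active.
Malonate is present, so HolW is active.
Autoinducer-2 is absent, so SibW is inactive.
With repressor HolW bound, *jalJ* is not transcribed.
So JalJ is not produced.
Diaminopimelate is absent, so ElnL is inactive.
No repressor is bound and DovC is active, so *kepF* is transcribed.
→ *kepF* is ON in B.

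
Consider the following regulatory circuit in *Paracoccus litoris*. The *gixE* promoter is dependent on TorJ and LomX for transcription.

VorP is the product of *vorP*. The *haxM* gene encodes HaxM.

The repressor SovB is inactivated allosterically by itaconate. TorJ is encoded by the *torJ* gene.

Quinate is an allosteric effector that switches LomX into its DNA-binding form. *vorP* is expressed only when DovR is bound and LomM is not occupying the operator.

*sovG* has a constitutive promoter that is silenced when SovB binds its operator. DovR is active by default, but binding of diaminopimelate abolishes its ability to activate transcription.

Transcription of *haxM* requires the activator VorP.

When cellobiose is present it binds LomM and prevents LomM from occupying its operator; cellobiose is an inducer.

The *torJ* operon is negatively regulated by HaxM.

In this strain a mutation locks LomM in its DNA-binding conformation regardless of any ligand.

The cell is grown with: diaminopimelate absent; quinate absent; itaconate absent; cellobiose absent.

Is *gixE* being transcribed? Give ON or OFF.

LomM is constitutively active in this strain.
Diaminopimelate is absent, so DovR is active.
With repressor LomM bound, *vorP* is not transcribed.
So VorP is not produced.
Required activator VorP is absent, so *haxM* is not transcribed.
So HaxM is not produced.
With no repressor bound, *torJ* is transcribed.
So TorJ is produced and active.
Quinate is absent, so LomX is inactive.
Required activator LomX is absent, so *gixE* is not transcribed.

OFF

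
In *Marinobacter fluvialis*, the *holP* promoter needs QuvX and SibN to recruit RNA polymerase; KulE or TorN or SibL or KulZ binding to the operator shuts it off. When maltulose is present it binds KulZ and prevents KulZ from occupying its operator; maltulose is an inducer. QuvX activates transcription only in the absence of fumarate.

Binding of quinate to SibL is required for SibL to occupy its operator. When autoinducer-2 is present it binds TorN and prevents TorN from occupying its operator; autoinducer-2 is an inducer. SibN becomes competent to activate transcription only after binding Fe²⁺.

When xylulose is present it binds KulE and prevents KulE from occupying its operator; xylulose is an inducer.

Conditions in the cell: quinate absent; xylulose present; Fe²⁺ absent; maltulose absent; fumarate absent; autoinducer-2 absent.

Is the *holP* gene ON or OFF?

OFF

Fumarate is absent, so QuvX is active.
Xylulose is present, so KulE is inactive.
Fe²⁺ is absent, so SibN is inactive.
Autoinducer-2 is absent, so TorN is active.
Quinate is absent, so SibL is inactive.
Maltulose is absent, so KulZ is active.
With repressor TorN bound, *holP* is not transcribed.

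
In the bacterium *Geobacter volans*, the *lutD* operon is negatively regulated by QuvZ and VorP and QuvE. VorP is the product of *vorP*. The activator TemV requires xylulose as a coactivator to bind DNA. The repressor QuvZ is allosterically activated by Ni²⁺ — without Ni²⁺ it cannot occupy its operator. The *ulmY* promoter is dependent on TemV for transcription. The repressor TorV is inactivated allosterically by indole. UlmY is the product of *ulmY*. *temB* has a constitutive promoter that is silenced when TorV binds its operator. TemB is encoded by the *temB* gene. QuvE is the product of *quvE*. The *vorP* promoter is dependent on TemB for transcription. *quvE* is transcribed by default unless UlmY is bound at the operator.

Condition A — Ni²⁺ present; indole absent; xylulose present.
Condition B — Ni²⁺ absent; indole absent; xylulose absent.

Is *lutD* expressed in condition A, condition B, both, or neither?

neither

Condition A:
Ni²⁺ is present, so QuvZ is active.
Indole is absent, so TorV is active.
With repressor TorV bound, *temB* is not transcribed.
So TemB is not produced.
Required activator TemB is absent, so *vorP* is not transcribed.
So VorP is not produced.
Xylulose is present, so TemV is active.
No repressor is bound and TemV is active, so *ulmY* is transcribed.
So UlmY is produced and active.
With repressor UlmY bound, *quvE* is not transcribed.
So QuvE is not produced.
With repressor QuvZ bound, *lutD* is not transcribed.
→ *lutD* is OFF in A.
Condition B:
Ni²⁺ is absent, so QuvZ is inactive.
Indole is absent, so TorV is active.
With repressor TorV bound, *temB* is not transcribed.
So TemB is not produced.
Required activator TemB is absent, so *vorP* is not transcribed.
So VorP is not produced.
Xylulose is absent, so TemV is inactive.
Required activator TemV is absent, so *ulmY* is not transcribed.
So UlmY is not produced.
With no repressor bound, *quvE* is transcribed.
So QuvE is produced and active.
With repressor QuvE bound, *lutD* is not transcribed.
→ *lutD* is OFF in B.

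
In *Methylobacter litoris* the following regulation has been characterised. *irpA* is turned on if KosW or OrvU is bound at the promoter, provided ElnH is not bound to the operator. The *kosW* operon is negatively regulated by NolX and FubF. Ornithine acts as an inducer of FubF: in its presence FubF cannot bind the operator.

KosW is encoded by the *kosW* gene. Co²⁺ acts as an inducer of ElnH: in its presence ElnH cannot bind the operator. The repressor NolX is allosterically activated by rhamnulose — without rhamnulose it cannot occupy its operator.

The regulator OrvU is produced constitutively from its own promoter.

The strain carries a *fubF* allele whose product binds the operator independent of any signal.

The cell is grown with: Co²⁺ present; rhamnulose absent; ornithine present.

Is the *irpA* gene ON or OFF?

Rhamnulose is absent, so NolX is inactive.
FubF is constitutively active in this strain.
With repressor FubF bound, *kosW* is not transcribed.
So KosW is not produced.
OrvU is produced constitutively and is active.
Co²⁺ is present, so ElnH is inactive.
Activator OrvU is present, so *irpA* is transcribed.

ON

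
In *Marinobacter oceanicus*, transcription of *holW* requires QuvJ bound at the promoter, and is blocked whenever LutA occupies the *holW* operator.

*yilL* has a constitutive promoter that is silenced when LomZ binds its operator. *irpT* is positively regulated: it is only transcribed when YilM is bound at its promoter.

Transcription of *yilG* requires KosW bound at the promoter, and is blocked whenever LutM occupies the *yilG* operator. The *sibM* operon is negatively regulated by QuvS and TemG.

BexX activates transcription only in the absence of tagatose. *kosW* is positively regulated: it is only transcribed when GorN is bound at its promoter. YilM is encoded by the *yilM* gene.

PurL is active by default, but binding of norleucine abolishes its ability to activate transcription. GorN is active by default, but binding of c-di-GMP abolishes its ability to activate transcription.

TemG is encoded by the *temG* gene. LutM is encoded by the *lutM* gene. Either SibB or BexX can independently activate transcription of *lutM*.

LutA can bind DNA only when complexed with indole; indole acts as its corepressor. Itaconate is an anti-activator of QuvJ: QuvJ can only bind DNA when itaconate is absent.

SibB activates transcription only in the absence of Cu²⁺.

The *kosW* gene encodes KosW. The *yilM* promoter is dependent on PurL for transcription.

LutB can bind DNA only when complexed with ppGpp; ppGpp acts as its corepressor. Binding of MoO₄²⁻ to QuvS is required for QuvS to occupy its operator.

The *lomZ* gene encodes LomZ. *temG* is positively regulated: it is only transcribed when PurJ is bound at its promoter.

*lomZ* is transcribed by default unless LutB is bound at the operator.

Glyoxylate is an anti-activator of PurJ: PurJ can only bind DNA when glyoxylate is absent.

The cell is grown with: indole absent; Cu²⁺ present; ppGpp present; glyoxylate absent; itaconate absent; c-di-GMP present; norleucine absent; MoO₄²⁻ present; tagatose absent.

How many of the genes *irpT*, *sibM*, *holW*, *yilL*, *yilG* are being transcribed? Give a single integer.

3

Norleucine is absent, so PurL is active.
No repressor is bound and PurL is active, so *yilM* is transcribed.
So YilM is produced and active.
No repressor is bound and YilM is active, so *irpT* is transcribed.
→ *irpT* is ON.
MoO₄²⁻ is present, so QuvS is active.
Glyoxylate is absent, so PurJ is active.
No repressor is bound and PurJ is active, so *temG* is transcribed.
So TemG is produced and active.
With repressor QuvS bound, *sibM* is not transcribed.
→ *sibM* is OFF.
Itaconate is absent, so QuvJ is active.
Indole is absent, so LutA is inactive.
No repressor is bound and QuvJ is active, so *holW* is transcribed.
→ *holW* is ON.
ppGpp is present, so LutB is active.
With repressor LutB bound, *lomZ* is not transcribed.
So LomZ is not produced.
With no repressor bound, *yilL* is transcribed.
→ *yilL* is ON.
Cu²⁺ is present, so SibB is inactive.
Tagatose is absent, so BexX is active.
Activator BexX is present, so *lutM* is transcribed.
So LutM is produced and active.
c-di-GMP is present, so GorN is inactive.
Required activator GorN is absent, so *kosW* is not transcribed.
So KosW is not produced.
With repressor LutM bound, *yilG* is not transcribed.
→ *yilG* is OFF.
3 of the 5 genes are transcribed.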